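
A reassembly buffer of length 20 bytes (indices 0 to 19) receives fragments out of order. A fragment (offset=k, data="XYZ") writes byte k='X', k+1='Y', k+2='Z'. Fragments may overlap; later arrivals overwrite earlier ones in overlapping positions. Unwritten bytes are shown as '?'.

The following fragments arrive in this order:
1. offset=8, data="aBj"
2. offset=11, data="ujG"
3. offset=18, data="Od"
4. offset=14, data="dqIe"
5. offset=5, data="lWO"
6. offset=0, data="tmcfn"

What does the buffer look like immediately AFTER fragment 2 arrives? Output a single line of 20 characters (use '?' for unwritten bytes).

Fragment 1: offset=8 data="aBj" -> buffer=????????aBj?????????
Fragment 2: offset=11 data="ujG" -> buffer=????????aBjujG??????

Answer: ????????aBjujG??????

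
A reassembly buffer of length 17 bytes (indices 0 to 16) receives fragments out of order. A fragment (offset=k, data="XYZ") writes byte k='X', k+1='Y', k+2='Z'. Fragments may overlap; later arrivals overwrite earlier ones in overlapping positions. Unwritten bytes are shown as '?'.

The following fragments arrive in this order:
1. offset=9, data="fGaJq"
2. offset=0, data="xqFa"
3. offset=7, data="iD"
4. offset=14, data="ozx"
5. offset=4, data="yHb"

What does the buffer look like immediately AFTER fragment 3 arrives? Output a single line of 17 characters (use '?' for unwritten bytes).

Fragment 1: offset=9 data="fGaJq" -> buffer=?????????fGaJq???
Fragment 2: offset=0 data="xqFa" -> buffer=xqFa?????fGaJq???
Fragment 3: offset=7 data="iD" -> buffer=xqFa???iDfGaJq???

Answer: xqFa???iDfGaJq???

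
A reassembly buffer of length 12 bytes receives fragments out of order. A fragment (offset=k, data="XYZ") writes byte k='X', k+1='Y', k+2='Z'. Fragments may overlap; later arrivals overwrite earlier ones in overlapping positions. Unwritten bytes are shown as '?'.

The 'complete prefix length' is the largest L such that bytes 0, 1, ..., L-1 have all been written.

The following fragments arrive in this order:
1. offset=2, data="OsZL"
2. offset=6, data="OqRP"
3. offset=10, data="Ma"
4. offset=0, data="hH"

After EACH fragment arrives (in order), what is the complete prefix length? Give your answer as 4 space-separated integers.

Answer: 0 0 0 12

Derivation:
Fragment 1: offset=2 data="OsZL" -> buffer=??OsZL?????? -> prefix_len=0
Fragment 2: offset=6 data="OqRP" -> buffer=??OsZLOqRP?? -> prefix_len=0
Fragment 3: offset=10 data="Ma" -> buffer=??OsZLOqRPMa -> prefix_len=0
Fragment 4: offset=0 data="hH" -> buffer=hHOsZLOqRPMa -> prefix_len=12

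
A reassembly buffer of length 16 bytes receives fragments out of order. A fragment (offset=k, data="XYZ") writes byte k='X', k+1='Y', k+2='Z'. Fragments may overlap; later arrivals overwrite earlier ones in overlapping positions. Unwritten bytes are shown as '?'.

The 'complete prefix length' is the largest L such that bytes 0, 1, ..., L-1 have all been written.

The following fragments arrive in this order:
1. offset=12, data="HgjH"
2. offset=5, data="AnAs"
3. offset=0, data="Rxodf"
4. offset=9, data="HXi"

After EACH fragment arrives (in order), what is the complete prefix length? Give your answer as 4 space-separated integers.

Answer: 0 0 9 16

Derivation:
Fragment 1: offset=12 data="HgjH" -> buffer=????????????HgjH -> prefix_len=0
Fragment 2: offset=5 data="AnAs" -> buffer=?????AnAs???HgjH -> prefix_len=0
Fragment 3: offset=0 data="Rxodf" -> buffer=RxodfAnAs???HgjH -> prefix_len=9
Fragment 4: offset=9 data="HXi" -> buffer=RxodfAnAsHXiHgjH -> prefix_len=16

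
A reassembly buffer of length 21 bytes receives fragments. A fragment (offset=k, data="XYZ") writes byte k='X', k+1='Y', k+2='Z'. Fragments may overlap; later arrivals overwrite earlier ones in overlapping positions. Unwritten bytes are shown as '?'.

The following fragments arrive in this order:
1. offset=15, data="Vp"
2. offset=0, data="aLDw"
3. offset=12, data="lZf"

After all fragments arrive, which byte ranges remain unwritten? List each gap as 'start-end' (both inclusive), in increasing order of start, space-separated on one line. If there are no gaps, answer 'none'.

Fragment 1: offset=15 len=2
Fragment 2: offset=0 len=4
Fragment 3: offset=12 len=3
Gaps: 4-11 17-20

Answer: 4-11 17-20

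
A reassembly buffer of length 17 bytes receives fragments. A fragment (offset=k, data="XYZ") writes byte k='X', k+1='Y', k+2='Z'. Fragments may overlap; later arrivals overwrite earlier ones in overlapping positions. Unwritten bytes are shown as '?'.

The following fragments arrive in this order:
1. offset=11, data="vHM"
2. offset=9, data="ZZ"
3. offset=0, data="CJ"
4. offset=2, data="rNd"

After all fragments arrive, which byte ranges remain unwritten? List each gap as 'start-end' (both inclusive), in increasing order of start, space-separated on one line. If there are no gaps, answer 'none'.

Fragment 1: offset=11 len=3
Fragment 2: offset=9 len=2
Fragment 3: offset=0 len=2
Fragment 4: offset=2 len=3
Gaps: 5-8 14-16

Answer: 5-8 14-16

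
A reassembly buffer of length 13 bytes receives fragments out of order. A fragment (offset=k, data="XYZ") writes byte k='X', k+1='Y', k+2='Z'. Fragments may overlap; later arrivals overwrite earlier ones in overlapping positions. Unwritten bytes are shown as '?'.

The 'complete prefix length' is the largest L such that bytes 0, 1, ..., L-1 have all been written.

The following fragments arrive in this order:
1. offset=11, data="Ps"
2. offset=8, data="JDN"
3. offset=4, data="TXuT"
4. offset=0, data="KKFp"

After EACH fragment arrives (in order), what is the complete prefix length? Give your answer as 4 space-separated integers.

Fragment 1: offset=11 data="Ps" -> buffer=???????????Ps -> prefix_len=0
Fragment 2: offset=8 data="JDN" -> buffer=????????JDNPs -> prefix_len=0
Fragment 3: offset=4 data="TXuT" -> buffer=????TXuTJDNPs -> prefix_len=0
Fragment 4: offset=0 data="KKFp" -> buffer=KKFpTXuTJDNPs -> prefix_len=13

Answer: 0 0 0 13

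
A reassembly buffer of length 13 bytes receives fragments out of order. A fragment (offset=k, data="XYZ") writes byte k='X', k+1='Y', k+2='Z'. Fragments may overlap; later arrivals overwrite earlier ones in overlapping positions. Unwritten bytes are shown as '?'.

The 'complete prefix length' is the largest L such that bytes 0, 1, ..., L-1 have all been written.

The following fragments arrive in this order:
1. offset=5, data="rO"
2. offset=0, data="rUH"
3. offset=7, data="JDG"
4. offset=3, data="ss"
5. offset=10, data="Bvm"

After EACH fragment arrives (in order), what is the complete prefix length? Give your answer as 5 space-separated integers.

Answer: 0 3 3 10 13

Derivation:
Fragment 1: offset=5 data="rO" -> buffer=?????rO?????? -> prefix_len=0
Fragment 2: offset=0 data="rUH" -> buffer=rUH??rO?????? -> prefix_len=3
Fragment 3: offset=7 data="JDG" -> buffer=rUH??rOJDG??? -> prefix_len=3
Fragment 4: offset=3 data="ss" -> buffer=rUHssrOJDG??? -> prefix_len=10
Fragment 5: offset=10 data="Bvm" -> buffer=rUHssrOJDGBvm -> prefix_len=13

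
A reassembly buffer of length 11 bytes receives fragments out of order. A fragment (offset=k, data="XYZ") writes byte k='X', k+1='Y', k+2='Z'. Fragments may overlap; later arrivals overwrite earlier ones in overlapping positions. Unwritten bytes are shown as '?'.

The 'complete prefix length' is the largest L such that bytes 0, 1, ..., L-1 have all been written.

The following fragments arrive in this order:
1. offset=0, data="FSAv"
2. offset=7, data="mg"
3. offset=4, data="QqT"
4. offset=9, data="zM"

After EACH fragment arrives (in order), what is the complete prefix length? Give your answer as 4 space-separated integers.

Fragment 1: offset=0 data="FSAv" -> buffer=FSAv??????? -> prefix_len=4
Fragment 2: offset=7 data="mg" -> buffer=FSAv???mg?? -> prefix_len=4
Fragment 3: offset=4 data="QqT" -> buffer=FSAvQqTmg?? -> prefix_len=9
Fragment 4: offset=9 data="zM" -> buffer=FSAvQqTmgzM -> prefix_len=11

Answer: 4 4 9 11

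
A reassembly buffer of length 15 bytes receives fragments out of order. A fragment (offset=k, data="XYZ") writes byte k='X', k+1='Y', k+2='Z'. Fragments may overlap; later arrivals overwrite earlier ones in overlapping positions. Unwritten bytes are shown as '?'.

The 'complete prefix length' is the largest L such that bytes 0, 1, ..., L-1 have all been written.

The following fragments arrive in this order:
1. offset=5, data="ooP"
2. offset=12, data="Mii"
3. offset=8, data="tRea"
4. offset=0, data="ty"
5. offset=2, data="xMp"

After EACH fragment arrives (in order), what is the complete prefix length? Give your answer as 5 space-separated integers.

Fragment 1: offset=5 data="ooP" -> buffer=?????ooP??????? -> prefix_len=0
Fragment 2: offset=12 data="Mii" -> buffer=?????ooP????Mii -> prefix_len=0
Fragment 3: offset=8 data="tRea" -> buffer=?????ooPtReaMii -> prefix_len=0
Fragment 4: offset=0 data="ty" -> buffer=ty???ooPtReaMii -> prefix_len=2
Fragment 5: offset=2 data="xMp" -> buffer=tyxMpooPtReaMii -> prefix_len=15

Answer: 0 0 0 2 15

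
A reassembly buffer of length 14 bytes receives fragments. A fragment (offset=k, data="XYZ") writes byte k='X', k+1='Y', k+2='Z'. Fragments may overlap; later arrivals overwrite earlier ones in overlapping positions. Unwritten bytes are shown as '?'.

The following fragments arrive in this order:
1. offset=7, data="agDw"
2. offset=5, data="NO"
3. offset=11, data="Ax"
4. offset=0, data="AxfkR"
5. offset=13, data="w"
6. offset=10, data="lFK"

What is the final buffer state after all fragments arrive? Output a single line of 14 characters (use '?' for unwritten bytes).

Fragment 1: offset=7 data="agDw" -> buffer=???????agDw???
Fragment 2: offset=5 data="NO" -> buffer=?????NOagDw???
Fragment 3: offset=11 data="Ax" -> buffer=?????NOagDwAx?
Fragment 4: offset=0 data="AxfkR" -> buffer=AxfkRNOagDwAx?
Fragment 5: offset=13 data="w" -> buffer=AxfkRNOagDwAxw
Fragment 6: offset=10 data="lFK" -> buffer=AxfkRNOagDlFKw

Answer: AxfkRNOagDlFKw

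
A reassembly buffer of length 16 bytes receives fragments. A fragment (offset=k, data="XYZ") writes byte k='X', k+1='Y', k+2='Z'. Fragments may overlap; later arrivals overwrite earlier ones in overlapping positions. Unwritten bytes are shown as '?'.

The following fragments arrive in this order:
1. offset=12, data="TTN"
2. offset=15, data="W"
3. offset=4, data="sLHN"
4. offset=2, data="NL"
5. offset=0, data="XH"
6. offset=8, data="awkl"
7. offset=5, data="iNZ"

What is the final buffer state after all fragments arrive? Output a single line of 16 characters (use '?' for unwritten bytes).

Answer: XHNLsiNZawklTTNW

Derivation:
Fragment 1: offset=12 data="TTN" -> buffer=????????????TTN?
Fragment 2: offset=15 data="W" -> buffer=????????????TTNW
Fragment 3: offset=4 data="sLHN" -> buffer=????sLHN????TTNW
Fragment 4: offset=2 data="NL" -> buffer=??NLsLHN????TTNW
Fragment 5: offset=0 data="XH" -> buffer=XHNLsLHN????TTNW
Fragment 6: offset=8 data="awkl" -> buffer=XHNLsLHNawklTTNW
Fragment 7: offset=5 data="iNZ" -> buffer=XHNLsiNZawklTTNW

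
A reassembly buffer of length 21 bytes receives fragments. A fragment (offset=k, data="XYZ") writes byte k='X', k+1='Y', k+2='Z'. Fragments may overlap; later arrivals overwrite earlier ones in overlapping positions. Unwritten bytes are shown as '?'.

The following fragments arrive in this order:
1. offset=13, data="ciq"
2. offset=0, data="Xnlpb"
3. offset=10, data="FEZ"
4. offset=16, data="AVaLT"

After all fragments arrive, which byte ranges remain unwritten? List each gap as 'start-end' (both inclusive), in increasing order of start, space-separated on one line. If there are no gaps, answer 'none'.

Fragment 1: offset=13 len=3
Fragment 2: offset=0 len=5
Fragment 3: offset=10 len=3
Fragment 4: offset=16 len=5
Gaps: 5-9

Answer: 5-9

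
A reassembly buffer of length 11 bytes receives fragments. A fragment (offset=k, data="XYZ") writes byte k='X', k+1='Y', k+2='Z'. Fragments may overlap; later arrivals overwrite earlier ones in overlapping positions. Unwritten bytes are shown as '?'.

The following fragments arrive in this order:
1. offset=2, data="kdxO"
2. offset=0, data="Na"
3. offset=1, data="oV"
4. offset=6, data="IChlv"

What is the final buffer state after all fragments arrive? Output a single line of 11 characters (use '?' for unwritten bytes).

Answer: NoVdxOIChlv

Derivation:
Fragment 1: offset=2 data="kdxO" -> buffer=??kdxO?????
Fragment 2: offset=0 data="Na" -> buffer=NakdxO?????
Fragment 3: offset=1 data="oV" -> buffer=NoVdxO?????
Fragment 4: offset=6 data="IChlv" -> buffer=NoVdxOIChlv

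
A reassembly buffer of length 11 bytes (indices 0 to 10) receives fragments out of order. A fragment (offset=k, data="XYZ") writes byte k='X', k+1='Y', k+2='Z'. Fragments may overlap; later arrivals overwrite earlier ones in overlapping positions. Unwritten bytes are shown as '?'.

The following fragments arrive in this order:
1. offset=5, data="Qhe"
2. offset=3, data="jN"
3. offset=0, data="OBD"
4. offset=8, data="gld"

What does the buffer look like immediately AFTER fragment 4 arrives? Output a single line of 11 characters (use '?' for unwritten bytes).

Fragment 1: offset=5 data="Qhe" -> buffer=?????Qhe???
Fragment 2: offset=3 data="jN" -> buffer=???jNQhe???
Fragment 3: offset=0 data="OBD" -> buffer=OBDjNQhe???
Fragment 4: offset=8 data="gld" -> buffer=OBDjNQhegld

Answer: OBDjNQhegld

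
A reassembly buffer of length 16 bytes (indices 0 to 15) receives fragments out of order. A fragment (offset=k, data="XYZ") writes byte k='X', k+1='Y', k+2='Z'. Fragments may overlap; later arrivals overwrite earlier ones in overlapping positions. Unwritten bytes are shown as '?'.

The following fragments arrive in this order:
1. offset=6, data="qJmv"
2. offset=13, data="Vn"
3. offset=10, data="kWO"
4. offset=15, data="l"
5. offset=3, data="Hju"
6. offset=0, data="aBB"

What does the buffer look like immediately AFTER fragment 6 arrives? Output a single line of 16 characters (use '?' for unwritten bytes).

Fragment 1: offset=6 data="qJmv" -> buffer=??????qJmv??????
Fragment 2: offset=13 data="Vn" -> buffer=??????qJmv???Vn?
Fragment 3: offset=10 data="kWO" -> buffer=??????qJmvkWOVn?
Fragment 4: offset=15 data="l" -> buffer=??????qJmvkWOVnl
Fragment 5: offset=3 data="Hju" -> buffer=???HjuqJmvkWOVnl
Fragment 6: offset=0 data="aBB" -> buffer=aBBHjuqJmvkWOVnl

Answer: aBBHjuqJmvkWOVnl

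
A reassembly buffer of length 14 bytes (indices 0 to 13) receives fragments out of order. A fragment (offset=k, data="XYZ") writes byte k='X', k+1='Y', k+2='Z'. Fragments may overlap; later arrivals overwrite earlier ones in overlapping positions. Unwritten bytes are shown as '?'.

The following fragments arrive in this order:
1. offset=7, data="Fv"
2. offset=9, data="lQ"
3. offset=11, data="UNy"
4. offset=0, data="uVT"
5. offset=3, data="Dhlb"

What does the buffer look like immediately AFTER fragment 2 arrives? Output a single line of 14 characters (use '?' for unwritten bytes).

Answer: ???????FvlQ???

Derivation:
Fragment 1: offset=7 data="Fv" -> buffer=???????Fv?????
Fragment 2: offset=9 data="lQ" -> buffer=???????FvlQ???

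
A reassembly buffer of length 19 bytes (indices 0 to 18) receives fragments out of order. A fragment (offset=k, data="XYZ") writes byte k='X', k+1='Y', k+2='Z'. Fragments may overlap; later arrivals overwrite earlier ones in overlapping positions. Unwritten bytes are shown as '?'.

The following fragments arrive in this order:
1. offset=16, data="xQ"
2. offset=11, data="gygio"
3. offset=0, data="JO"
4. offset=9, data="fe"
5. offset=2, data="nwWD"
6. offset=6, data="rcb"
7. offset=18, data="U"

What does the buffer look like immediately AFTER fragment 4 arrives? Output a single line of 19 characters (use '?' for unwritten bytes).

Fragment 1: offset=16 data="xQ" -> buffer=????????????????xQ?
Fragment 2: offset=11 data="gygio" -> buffer=???????????gygioxQ?
Fragment 3: offset=0 data="JO" -> buffer=JO?????????gygioxQ?
Fragment 4: offset=9 data="fe" -> buffer=JO???????fegygioxQ?

Answer: JO???????fegygioxQ?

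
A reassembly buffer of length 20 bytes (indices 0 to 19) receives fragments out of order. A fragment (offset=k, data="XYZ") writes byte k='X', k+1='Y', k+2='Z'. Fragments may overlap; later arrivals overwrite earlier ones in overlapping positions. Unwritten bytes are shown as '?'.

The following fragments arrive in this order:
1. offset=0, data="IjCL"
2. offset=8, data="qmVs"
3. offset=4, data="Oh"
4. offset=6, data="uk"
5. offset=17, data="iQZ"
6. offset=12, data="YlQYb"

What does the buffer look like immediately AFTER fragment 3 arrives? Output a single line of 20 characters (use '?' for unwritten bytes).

Answer: IjCLOh??qmVs????????

Derivation:
Fragment 1: offset=0 data="IjCL" -> buffer=IjCL????????????????
Fragment 2: offset=8 data="qmVs" -> buffer=IjCL????qmVs????????
Fragment 3: offset=4 data="Oh" -> buffer=IjCLOh??qmVs????????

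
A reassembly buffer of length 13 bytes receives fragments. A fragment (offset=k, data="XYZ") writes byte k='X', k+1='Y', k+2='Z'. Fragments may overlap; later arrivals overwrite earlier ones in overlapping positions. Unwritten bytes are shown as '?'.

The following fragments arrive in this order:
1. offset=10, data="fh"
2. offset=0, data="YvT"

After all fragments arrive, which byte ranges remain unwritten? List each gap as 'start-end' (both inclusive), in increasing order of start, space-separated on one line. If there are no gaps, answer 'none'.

Fragment 1: offset=10 len=2
Fragment 2: offset=0 len=3
Gaps: 3-9 12-12

Answer: 3-9 12-12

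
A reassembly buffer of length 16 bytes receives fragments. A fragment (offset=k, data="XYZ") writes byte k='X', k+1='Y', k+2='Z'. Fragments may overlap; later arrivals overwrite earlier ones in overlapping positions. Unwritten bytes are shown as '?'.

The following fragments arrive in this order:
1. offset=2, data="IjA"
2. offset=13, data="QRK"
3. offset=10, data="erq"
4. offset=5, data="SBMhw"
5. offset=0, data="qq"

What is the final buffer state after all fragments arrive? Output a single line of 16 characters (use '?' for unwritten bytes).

Fragment 1: offset=2 data="IjA" -> buffer=??IjA???????????
Fragment 2: offset=13 data="QRK" -> buffer=??IjA????????QRK
Fragment 3: offset=10 data="erq" -> buffer=??IjA?????erqQRK
Fragment 4: offset=5 data="SBMhw" -> buffer=??IjASBMhwerqQRK
Fragment 5: offset=0 data="qq" -> buffer=qqIjASBMhwerqQRK

Answer: qqIjASBMhwerqQRK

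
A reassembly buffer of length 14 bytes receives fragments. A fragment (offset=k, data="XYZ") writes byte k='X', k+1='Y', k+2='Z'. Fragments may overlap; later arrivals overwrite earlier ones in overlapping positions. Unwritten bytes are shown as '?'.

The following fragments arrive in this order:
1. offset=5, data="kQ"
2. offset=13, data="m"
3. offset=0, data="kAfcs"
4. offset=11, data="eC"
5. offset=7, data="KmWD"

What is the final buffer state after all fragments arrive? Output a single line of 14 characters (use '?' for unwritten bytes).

Fragment 1: offset=5 data="kQ" -> buffer=?????kQ???????
Fragment 2: offset=13 data="m" -> buffer=?????kQ??????m
Fragment 3: offset=0 data="kAfcs" -> buffer=kAfcskQ??????m
Fragment 4: offset=11 data="eC" -> buffer=kAfcskQ????eCm
Fragment 5: offset=7 data="KmWD" -> buffer=kAfcskQKmWDeCm

Answer: kAfcskQKmWDeCm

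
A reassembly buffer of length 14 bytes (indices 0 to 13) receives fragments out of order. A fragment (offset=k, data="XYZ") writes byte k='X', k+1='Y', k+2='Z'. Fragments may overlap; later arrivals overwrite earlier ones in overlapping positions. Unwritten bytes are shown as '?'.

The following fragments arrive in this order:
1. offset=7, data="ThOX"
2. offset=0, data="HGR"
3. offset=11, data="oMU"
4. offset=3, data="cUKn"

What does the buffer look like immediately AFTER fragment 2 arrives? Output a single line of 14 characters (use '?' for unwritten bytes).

Answer: HGR????ThOX???

Derivation:
Fragment 1: offset=7 data="ThOX" -> buffer=???????ThOX???
Fragment 2: offset=0 data="HGR" -> buffer=HGR????ThOX???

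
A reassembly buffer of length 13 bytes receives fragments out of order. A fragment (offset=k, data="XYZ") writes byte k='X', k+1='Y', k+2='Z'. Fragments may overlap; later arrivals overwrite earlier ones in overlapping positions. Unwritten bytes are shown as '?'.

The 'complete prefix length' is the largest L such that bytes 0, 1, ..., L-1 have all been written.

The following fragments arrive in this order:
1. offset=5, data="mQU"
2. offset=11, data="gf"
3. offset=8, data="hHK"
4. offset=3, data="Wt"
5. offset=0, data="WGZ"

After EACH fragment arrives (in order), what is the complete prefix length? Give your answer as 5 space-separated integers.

Fragment 1: offset=5 data="mQU" -> buffer=?????mQU????? -> prefix_len=0
Fragment 2: offset=11 data="gf" -> buffer=?????mQU???gf -> prefix_len=0
Fragment 3: offset=8 data="hHK" -> buffer=?????mQUhHKgf -> prefix_len=0
Fragment 4: offset=3 data="Wt" -> buffer=???WtmQUhHKgf -> prefix_len=0
Fragment 5: offset=0 data="WGZ" -> buffer=WGZWtmQUhHKgf -> prefix_len=13

Answer: 0 0 0 0 13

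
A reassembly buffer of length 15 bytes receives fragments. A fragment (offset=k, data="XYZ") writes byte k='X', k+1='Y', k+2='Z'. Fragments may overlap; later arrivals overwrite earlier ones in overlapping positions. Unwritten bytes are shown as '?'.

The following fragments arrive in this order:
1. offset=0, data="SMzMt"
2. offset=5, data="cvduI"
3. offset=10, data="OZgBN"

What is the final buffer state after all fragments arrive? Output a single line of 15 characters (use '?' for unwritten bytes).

Fragment 1: offset=0 data="SMzMt" -> buffer=SMzMt??????????
Fragment 2: offset=5 data="cvduI" -> buffer=SMzMtcvduI?????
Fragment 3: offset=10 data="OZgBN" -> buffer=SMzMtcvduIOZgBN

Answer: SMzMtcvduIOZgBN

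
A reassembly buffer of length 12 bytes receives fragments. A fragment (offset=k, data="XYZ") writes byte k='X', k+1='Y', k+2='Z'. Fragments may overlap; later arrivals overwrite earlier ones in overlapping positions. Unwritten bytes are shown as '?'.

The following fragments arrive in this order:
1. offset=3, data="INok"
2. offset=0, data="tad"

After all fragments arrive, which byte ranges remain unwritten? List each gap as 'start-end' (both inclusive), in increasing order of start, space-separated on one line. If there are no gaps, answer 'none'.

Fragment 1: offset=3 len=4
Fragment 2: offset=0 len=3
Gaps: 7-11

Answer: 7-11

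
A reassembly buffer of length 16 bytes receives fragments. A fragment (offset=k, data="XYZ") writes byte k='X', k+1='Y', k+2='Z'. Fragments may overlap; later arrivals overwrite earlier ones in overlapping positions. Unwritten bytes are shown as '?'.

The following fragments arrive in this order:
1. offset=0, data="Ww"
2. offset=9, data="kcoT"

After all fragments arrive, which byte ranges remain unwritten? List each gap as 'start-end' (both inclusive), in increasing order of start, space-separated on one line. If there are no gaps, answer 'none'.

Fragment 1: offset=0 len=2
Fragment 2: offset=9 len=4
Gaps: 2-8 13-15

Answer: 2-8 13-15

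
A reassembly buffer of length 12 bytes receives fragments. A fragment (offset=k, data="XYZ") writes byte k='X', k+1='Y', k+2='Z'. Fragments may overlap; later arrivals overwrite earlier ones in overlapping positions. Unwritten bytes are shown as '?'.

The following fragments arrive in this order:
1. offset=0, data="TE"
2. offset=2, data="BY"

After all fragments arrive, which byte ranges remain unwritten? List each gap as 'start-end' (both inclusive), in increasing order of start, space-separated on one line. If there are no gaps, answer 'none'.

Fragment 1: offset=0 len=2
Fragment 2: offset=2 len=2
Gaps: 4-11

Answer: 4-11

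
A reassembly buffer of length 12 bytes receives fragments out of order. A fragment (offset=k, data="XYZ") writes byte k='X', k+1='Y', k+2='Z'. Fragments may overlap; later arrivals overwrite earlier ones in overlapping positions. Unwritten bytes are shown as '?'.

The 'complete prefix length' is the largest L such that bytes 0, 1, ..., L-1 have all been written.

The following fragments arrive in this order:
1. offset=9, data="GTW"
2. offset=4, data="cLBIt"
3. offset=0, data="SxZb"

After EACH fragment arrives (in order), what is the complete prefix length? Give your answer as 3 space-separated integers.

Answer: 0 0 12

Derivation:
Fragment 1: offset=9 data="GTW" -> buffer=?????????GTW -> prefix_len=0
Fragment 2: offset=4 data="cLBIt" -> buffer=????cLBItGTW -> prefix_len=0
Fragment 3: offset=0 data="SxZb" -> buffer=SxZbcLBItGTW -> prefix_len=12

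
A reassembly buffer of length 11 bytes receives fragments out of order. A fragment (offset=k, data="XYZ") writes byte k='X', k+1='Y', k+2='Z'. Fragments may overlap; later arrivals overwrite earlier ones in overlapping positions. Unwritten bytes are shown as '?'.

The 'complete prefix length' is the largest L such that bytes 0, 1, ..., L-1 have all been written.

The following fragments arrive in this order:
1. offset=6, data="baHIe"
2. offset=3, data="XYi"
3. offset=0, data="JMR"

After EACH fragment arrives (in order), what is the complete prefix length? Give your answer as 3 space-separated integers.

Answer: 0 0 11

Derivation:
Fragment 1: offset=6 data="baHIe" -> buffer=??????baHIe -> prefix_len=0
Fragment 2: offset=3 data="XYi" -> buffer=???XYibaHIe -> prefix_len=0
Fragment 3: offset=0 data="JMR" -> buffer=JMRXYibaHIe -> prefix_len=11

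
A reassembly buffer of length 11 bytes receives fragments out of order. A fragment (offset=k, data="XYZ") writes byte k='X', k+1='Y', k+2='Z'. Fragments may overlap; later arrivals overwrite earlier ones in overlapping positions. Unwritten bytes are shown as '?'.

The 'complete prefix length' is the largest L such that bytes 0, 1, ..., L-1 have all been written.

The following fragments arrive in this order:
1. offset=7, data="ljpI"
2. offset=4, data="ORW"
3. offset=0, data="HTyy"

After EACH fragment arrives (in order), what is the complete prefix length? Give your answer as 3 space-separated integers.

Fragment 1: offset=7 data="ljpI" -> buffer=???????ljpI -> prefix_len=0
Fragment 2: offset=4 data="ORW" -> buffer=????ORWljpI -> prefix_len=0
Fragment 3: offset=0 data="HTyy" -> buffer=HTyyORWljpI -> prefix_len=11

Answer: 0 0 11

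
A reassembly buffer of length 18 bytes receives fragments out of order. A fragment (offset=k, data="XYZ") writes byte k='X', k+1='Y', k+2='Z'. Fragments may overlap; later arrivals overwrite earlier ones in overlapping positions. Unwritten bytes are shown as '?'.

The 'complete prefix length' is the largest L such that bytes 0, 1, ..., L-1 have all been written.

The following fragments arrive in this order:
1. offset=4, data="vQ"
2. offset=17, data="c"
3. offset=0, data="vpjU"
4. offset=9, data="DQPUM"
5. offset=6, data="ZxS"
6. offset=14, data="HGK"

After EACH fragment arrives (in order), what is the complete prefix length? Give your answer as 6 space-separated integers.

Fragment 1: offset=4 data="vQ" -> buffer=????vQ???????????? -> prefix_len=0
Fragment 2: offset=17 data="c" -> buffer=????vQ???????????c -> prefix_len=0
Fragment 3: offset=0 data="vpjU" -> buffer=vpjUvQ???????????c -> prefix_len=6
Fragment 4: offset=9 data="DQPUM" -> buffer=vpjUvQ???DQPUM???c -> prefix_len=6
Fragment 5: offset=6 data="ZxS" -> buffer=vpjUvQZxSDQPUM???c -> prefix_len=14
Fragment 6: offset=14 data="HGK" -> buffer=vpjUvQZxSDQPUMHGKc -> prefix_len=18

Answer: 0 0 6 6 14 18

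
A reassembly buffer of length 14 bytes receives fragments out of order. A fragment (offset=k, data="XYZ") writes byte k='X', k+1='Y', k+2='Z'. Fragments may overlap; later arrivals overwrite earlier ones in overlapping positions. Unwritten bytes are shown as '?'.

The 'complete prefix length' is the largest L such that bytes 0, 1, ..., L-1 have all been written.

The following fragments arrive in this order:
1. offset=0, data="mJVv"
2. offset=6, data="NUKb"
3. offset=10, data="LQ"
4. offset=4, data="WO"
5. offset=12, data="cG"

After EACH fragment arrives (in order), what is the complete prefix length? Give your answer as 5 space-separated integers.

Fragment 1: offset=0 data="mJVv" -> buffer=mJVv?????????? -> prefix_len=4
Fragment 2: offset=6 data="NUKb" -> buffer=mJVv??NUKb???? -> prefix_len=4
Fragment 3: offset=10 data="LQ" -> buffer=mJVv??NUKbLQ?? -> prefix_len=4
Fragment 4: offset=4 data="WO" -> buffer=mJVvWONUKbLQ?? -> prefix_len=12
Fragment 5: offset=12 data="cG" -> buffer=mJVvWONUKbLQcG -> prefix_len=14

Answer: 4 4 4 12 14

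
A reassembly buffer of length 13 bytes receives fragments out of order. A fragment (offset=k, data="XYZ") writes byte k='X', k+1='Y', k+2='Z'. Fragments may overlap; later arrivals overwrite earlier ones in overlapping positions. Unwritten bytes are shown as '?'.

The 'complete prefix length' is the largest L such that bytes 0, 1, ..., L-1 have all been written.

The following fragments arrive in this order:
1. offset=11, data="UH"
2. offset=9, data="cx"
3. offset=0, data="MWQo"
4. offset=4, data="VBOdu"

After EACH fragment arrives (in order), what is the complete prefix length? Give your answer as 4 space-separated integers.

Answer: 0 0 4 13

Derivation:
Fragment 1: offset=11 data="UH" -> buffer=???????????UH -> prefix_len=0
Fragment 2: offset=9 data="cx" -> buffer=?????????cxUH -> prefix_len=0
Fragment 3: offset=0 data="MWQo" -> buffer=MWQo?????cxUH -> prefix_len=4
Fragment 4: offset=4 data="VBOdu" -> buffer=MWQoVBOducxUH -> prefix_len=13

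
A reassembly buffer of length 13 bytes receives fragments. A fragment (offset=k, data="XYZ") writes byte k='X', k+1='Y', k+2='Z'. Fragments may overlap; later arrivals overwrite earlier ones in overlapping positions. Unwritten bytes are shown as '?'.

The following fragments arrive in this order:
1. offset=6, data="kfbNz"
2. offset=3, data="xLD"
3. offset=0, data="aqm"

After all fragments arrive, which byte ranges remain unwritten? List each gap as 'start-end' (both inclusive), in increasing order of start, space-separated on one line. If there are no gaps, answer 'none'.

Fragment 1: offset=6 len=5
Fragment 2: offset=3 len=3
Fragment 3: offset=0 len=3
Gaps: 11-12

Answer: 11-12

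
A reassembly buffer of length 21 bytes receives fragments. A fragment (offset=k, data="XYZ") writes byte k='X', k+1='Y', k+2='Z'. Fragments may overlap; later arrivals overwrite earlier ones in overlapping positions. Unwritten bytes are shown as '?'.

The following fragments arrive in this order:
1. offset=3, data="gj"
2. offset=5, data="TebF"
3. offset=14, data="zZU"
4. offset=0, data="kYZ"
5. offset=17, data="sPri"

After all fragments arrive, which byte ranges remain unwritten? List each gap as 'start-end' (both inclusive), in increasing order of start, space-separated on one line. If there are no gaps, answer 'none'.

Answer: 9-13

Derivation:
Fragment 1: offset=3 len=2
Fragment 2: offset=5 len=4
Fragment 3: offset=14 len=3
Fragment 4: offset=0 len=3
Fragment 5: offset=17 len=4
Gaps: 9-13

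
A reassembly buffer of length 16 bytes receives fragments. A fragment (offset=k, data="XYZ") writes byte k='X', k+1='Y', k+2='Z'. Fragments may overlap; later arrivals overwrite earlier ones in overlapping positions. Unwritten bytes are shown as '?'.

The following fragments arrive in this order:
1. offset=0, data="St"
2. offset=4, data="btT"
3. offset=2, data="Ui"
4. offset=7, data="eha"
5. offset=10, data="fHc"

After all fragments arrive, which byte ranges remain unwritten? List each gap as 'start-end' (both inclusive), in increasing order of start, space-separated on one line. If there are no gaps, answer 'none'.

Fragment 1: offset=0 len=2
Fragment 2: offset=4 len=3
Fragment 3: offset=2 len=2
Fragment 4: offset=7 len=3
Fragment 5: offset=10 len=3
Gaps: 13-15

Answer: 13-15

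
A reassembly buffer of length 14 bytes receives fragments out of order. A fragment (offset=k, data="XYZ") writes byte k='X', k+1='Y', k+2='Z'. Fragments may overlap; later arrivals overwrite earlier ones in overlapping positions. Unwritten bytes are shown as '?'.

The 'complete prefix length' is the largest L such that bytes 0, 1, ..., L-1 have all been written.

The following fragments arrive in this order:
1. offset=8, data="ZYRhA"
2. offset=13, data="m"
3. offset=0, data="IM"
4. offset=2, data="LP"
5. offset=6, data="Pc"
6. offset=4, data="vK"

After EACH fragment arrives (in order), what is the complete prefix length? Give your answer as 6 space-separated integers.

Fragment 1: offset=8 data="ZYRhA" -> buffer=????????ZYRhA? -> prefix_len=0
Fragment 2: offset=13 data="m" -> buffer=????????ZYRhAm -> prefix_len=0
Fragment 3: offset=0 data="IM" -> buffer=IM??????ZYRhAm -> prefix_len=2
Fragment 4: offset=2 data="LP" -> buffer=IMLP????ZYRhAm -> prefix_len=4
Fragment 5: offset=6 data="Pc" -> buffer=IMLP??PcZYRhAm -> prefix_len=4
Fragment 6: offset=4 data="vK" -> buffer=IMLPvKPcZYRhAm -> prefix_len=14

Answer: 0 0 2 4 4 14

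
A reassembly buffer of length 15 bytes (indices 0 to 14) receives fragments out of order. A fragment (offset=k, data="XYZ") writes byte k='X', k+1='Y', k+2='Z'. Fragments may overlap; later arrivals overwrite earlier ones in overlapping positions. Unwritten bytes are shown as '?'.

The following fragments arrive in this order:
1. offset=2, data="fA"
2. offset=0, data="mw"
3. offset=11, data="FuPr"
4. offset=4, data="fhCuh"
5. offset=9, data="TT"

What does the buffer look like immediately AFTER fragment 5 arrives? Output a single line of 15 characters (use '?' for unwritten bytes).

Fragment 1: offset=2 data="fA" -> buffer=??fA???????????
Fragment 2: offset=0 data="mw" -> buffer=mwfA???????????
Fragment 3: offset=11 data="FuPr" -> buffer=mwfA???????FuPr
Fragment 4: offset=4 data="fhCuh" -> buffer=mwfAfhCuh??FuPr
Fragment 5: offset=9 data="TT" -> buffer=mwfAfhCuhTTFuPr

Answer: mwfAfhCuhTTFuPr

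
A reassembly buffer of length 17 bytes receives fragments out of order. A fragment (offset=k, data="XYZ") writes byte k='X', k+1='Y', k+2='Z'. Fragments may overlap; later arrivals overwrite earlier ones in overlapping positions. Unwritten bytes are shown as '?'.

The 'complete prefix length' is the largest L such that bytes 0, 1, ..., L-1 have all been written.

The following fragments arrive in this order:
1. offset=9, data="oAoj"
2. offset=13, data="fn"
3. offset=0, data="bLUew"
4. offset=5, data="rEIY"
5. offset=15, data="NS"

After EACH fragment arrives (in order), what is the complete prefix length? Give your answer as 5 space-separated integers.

Answer: 0 0 5 15 17

Derivation:
Fragment 1: offset=9 data="oAoj" -> buffer=?????????oAoj???? -> prefix_len=0
Fragment 2: offset=13 data="fn" -> buffer=?????????oAojfn?? -> prefix_len=0
Fragment 3: offset=0 data="bLUew" -> buffer=bLUew????oAojfn?? -> prefix_len=5
Fragment 4: offset=5 data="rEIY" -> buffer=bLUewrEIYoAojfn?? -> prefix_len=15
Fragment 5: offset=15 data="NS" -> buffer=bLUewrEIYoAojfnNS -> prefix_len=17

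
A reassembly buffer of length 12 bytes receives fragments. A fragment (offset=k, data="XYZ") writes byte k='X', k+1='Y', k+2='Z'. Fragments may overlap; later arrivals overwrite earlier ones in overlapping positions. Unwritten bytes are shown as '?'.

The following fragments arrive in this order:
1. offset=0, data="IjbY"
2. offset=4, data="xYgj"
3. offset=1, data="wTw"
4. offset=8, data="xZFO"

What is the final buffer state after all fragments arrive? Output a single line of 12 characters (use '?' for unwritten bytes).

Fragment 1: offset=0 data="IjbY" -> buffer=IjbY????????
Fragment 2: offset=4 data="xYgj" -> buffer=IjbYxYgj????
Fragment 3: offset=1 data="wTw" -> buffer=IwTwxYgj????
Fragment 4: offset=8 data="xZFO" -> buffer=IwTwxYgjxZFO

Answer: IwTwxYgjxZFO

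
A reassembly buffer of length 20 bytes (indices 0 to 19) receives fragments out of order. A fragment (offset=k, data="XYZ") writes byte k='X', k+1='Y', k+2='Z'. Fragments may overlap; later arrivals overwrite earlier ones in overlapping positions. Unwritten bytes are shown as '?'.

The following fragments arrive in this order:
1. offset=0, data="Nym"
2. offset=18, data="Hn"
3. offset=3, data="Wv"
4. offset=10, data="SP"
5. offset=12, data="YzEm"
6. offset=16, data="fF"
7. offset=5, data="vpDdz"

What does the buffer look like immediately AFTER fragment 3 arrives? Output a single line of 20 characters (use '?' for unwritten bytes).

Answer: NymWv?????????????Hn

Derivation:
Fragment 1: offset=0 data="Nym" -> buffer=Nym?????????????????
Fragment 2: offset=18 data="Hn" -> buffer=Nym???????????????Hn
Fragment 3: offset=3 data="Wv" -> buffer=NymWv?????????????Hn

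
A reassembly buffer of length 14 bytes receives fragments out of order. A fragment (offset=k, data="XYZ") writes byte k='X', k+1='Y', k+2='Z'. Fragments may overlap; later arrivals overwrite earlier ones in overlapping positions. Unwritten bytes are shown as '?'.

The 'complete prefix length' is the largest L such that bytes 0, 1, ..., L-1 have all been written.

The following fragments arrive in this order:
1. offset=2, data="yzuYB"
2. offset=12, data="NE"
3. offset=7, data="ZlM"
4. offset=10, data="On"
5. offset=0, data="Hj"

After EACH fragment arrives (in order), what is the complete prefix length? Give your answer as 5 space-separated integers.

Answer: 0 0 0 0 14

Derivation:
Fragment 1: offset=2 data="yzuYB" -> buffer=??yzuYB??????? -> prefix_len=0
Fragment 2: offset=12 data="NE" -> buffer=??yzuYB?????NE -> prefix_len=0
Fragment 3: offset=7 data="ZlM" -> buffer=??yzuYBZlM??NE -> prefix_len=0
Fragment 4: offset=10 data="On" -> buffer=??yzuYBZlMOnNE -> prefix_len=0
Fragment 5: offset=0 data="Hj" -> buffer=HjyzuYBZlMOnNE -> prefix_len=14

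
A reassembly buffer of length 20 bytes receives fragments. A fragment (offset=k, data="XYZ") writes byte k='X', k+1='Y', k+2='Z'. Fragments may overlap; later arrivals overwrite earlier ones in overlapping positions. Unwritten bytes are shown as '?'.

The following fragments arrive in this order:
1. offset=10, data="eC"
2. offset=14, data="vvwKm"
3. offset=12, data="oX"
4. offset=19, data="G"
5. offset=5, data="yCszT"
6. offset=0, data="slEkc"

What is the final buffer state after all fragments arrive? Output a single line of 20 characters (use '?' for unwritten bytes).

Fragment 1: offset=10 data="eC" -> buffer=??????????eC????????
Fragment 2: offset=14 data="vvwKm" -> buffer=??????????eC??vvwKm?
Fragment 3: offset=12 data="oX" -> buffer=??????????eCoXvvwKm?
Fragment 4: offset=19 data="G" -> buffer=??????????eCoXvvwKmG
Fragment 5: offset=5 data="yCszT" -> buffer=?????yCszTeCoXvvwKmG
Fragment 6: offset=0 data="slEkc" -> buffer=slEkcyCszTeCoXvvwKmG

Answer: slEkcyCszTeCoXvvwKmG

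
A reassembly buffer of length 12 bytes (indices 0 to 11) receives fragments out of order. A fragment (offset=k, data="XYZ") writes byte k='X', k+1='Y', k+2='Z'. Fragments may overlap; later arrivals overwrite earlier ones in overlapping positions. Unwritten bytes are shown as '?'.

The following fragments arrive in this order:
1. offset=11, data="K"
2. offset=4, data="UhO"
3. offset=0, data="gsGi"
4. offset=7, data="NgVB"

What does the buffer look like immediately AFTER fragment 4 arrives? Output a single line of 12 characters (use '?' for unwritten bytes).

Fragment 1: offset=11 data="K" -> buffer=???????????K
Fragment 2: offset=4 data="UhO" -> buffer=????UhO????K
Fragment 3: offset=0 data="gsGi" -> buffer=gsGiUhO????K
Fragment 4: offset=7 data="NgVB" -> buffer=gsGiUhONgVBK

Answer: gsGiUhONgVBK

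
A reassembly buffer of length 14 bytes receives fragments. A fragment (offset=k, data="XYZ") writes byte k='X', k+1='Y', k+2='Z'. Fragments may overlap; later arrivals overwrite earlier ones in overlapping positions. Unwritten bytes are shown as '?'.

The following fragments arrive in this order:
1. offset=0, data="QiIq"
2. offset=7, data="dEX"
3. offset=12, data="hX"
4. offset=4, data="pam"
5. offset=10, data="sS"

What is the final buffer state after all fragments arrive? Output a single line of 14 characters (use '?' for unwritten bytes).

Fragment 1: offset=0 data="QiIq" -> buffer=QiIq??????????
Fragment 2: offset=7 data="dEX" -> buffer=QiIq???dEX????
Fragment 3: offset=12 data="hX" -> buffer=QiIq???dEX??hX
Fragment 4: offset=4 data="pam" -> buffer=QiIqpamdEX??hX
Fragment 5: offset=10 data="sS" -> buffer=QiIqpamdEXsShX

Answer: QiIqpamdEXsShX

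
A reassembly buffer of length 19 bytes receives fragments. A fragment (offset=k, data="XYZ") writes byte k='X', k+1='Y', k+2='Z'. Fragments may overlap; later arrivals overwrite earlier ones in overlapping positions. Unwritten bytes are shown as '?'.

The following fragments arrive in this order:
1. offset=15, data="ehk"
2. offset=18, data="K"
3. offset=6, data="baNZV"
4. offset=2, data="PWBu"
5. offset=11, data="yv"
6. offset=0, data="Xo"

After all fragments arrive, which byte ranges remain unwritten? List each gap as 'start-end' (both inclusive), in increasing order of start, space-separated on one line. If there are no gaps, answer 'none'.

Fragment 1: offset=15 len=3
Fragment 2: offset=18 len=1
Fragment 3: offset=6 len=5
Fragment 4: offset=2 len=4
Fragment 5: offset=11 len=2
Fragment 6: offset=0 len=2
Gaps: 13-14

Answer: 13-14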